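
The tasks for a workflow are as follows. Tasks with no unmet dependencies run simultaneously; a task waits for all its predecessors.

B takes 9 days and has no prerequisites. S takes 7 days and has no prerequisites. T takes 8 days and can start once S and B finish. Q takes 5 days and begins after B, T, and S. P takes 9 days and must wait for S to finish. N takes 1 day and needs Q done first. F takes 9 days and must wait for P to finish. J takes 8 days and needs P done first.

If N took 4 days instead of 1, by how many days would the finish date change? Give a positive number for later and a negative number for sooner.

1

The binding path is S→P→F = 7+9+9 = 25; finish at 25 days.
The longest path through N is only 23 days, so N has float 2.
Now B→T→Q→N = 9+8+5+4 = 26 is longest, so the finish becomes 26 days.
Change in finish: 26 − 25 = +1 days.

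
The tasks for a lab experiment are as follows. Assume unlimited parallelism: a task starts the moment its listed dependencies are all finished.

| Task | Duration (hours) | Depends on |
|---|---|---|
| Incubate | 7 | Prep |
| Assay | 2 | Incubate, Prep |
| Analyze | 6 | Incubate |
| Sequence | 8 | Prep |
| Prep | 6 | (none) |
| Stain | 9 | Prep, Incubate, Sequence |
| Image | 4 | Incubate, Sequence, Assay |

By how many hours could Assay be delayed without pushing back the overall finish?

Prep→Sequence→Stain = 6+8+9 = 23 sets the makespan at 23 hours.
Longest path through Assay: 19 hours (earliest finish 15, latest finish 19).
Float = 23 − 19 = 4.

4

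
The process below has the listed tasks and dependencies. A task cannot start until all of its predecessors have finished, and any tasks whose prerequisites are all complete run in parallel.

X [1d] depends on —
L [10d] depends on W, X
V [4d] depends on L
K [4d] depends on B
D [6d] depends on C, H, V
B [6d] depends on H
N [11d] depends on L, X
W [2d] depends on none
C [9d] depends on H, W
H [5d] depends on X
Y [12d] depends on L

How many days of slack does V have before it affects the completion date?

Critical path: W→L→Y = 2+10+12 = 24, so the finish is 24 days.
Longest path through V: 22 days (earliest finish 16, latest finish 18).
So V can slip 18 − 16 = 2 days.

2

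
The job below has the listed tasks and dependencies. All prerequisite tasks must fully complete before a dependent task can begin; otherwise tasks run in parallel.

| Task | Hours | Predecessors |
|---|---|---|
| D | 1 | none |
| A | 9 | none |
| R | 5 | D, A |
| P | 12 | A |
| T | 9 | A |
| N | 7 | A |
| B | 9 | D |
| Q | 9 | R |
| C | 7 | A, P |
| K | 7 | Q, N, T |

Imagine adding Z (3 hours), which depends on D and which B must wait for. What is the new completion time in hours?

30

Originally the plan takes 30 hours.
With Z inserted, B now waits for max(D, Z).
New critical path: A→R→Q→K = 9+5+9+7 = 30 ⇒ 30 hours.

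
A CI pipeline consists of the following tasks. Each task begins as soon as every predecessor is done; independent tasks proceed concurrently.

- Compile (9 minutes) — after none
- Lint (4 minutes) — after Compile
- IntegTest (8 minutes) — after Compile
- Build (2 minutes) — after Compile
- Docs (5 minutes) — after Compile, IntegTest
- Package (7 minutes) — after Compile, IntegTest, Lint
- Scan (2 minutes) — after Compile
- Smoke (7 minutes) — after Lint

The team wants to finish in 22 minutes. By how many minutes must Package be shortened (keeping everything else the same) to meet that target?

Current finish: 24 minutes; target: 22.
Package is on every critical path, so each minute cut from Package cuts the finish by one (this holds down to a finish of 22).
Need 24 − 22 = 2 minutes off Package → Package becomes 5 minutes, finish becomes 22.

2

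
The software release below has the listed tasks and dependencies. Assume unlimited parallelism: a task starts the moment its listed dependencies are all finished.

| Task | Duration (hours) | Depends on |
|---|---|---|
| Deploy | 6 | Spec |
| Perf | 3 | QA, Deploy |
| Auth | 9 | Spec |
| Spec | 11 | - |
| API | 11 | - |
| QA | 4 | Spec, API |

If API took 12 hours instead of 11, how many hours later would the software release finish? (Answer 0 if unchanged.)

Actual critical path: Spec→Auth = 11+9 = 20 ⇒ 20 hours.
API has 2 hours of float (longest path through it is 18).
No other chain overtakes it, so the finish is 20 hours.
Change in finish: 20 − 20 = +0 hours.

0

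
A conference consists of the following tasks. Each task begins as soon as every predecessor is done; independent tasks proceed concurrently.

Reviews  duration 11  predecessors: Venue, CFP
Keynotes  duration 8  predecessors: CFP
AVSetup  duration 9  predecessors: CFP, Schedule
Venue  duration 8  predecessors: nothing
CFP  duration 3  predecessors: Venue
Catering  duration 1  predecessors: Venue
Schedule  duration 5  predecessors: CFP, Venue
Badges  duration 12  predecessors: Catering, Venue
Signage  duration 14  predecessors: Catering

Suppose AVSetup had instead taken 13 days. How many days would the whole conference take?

The binding path is Venue→CFP→Schedule→AVSetup = 8+3+5+9 = 25; finish at 25 days.
AVSetup is on the critical path; changing it to 13 makes that path 29 days.
That remains the longest chain; total 29 days.

29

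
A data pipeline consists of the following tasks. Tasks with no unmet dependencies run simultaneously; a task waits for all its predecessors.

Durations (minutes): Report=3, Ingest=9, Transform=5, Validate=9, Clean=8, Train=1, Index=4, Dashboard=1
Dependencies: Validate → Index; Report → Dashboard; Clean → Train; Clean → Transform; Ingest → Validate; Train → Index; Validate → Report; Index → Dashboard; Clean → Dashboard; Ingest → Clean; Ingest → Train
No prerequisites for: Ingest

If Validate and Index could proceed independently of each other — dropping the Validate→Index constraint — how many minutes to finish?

Before: longest chain Ingest→Clean→Train→Index→Dashboard = 9+8+1+4+1 = 23, finish 23.
Dropping Validate→Index doesn't change Index's earliest start (18); another predecessor still binds.
After: Ingest→Clean→Train→Index→Dashboard = 9+8+1+4+1 = 23 → 23 minutes.

23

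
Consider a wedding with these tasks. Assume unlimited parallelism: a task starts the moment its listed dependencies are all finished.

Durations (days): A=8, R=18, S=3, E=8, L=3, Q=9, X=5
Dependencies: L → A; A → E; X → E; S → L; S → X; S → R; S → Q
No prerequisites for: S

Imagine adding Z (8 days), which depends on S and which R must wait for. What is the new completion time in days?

Originally the plan takes 22 days.
With Z inserted, R now waits for max(S, Z).
New critical path: S→Z→R = 3+8+18 = 29 ⇒ 29 days.

29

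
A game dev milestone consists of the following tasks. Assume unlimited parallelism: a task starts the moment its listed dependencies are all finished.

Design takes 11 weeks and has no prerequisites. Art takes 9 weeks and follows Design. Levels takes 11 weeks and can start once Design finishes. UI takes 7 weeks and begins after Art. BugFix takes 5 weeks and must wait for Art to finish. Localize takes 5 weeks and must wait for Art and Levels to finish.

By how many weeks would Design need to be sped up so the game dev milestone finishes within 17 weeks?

Current finish: 27 weeks; target: 17.
Design is on every critical path, so each week cut from Design cuts the finish by one (this holds down to a finish of 17).
Need 27 − 17 = 10 weeks off Design → Design becomes 1 week, finish becomes 17.

10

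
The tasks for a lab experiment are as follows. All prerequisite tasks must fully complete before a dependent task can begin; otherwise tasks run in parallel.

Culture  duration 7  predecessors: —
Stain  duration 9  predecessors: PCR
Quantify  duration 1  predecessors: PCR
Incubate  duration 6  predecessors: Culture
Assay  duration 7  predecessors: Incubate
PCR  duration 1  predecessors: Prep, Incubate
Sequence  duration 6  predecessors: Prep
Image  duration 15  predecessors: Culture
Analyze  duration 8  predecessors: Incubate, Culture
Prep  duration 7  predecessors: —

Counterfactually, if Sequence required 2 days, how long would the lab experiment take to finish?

The binding path is Culture→Incubate→PCR→Stain = 7+6+1+9 = 23; finish at 23 days.
Sequence has 10 days of float (longest path through it is 13).
No other chain overtakes it, so the finish is 23 days.

23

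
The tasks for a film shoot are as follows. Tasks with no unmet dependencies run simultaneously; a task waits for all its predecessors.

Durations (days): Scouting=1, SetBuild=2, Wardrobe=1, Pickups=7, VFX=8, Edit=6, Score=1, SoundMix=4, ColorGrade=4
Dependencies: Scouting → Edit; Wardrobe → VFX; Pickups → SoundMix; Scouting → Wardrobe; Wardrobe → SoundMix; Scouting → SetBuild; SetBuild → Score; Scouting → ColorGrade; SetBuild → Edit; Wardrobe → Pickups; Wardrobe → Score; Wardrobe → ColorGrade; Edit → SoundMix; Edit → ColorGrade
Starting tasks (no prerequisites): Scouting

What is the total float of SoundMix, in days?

Scouting→SetBuild→Edit→SoundMix = 1+2+6+4 = 13 sets the makespan at 13 days.
Longest path through SoundMix: 13 days (earliest finish 13, latest finish 13).
Slack of SoundMix = 9 − 9 = 0 days.

0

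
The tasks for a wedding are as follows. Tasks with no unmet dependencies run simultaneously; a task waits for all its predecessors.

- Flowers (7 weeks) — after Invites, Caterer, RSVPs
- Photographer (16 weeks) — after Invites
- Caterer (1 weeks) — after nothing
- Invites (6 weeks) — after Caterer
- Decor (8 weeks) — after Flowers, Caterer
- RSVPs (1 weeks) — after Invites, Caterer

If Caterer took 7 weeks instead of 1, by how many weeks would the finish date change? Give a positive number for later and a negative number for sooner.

6

The binding path is Caterer→Invites→RSVPs→Flowers→Decor = 1+6+1+7+8 = 23; finish at 23 weeks.
Since Caterer is critical, the +6 change carries straight to that chain (now 29 weeks).
The critical path is still Caterer→Invites→RSVPs→Flowers→Decor; finish is now 29 weeks.
Change in finish: 29 − 23 = +6 weeks.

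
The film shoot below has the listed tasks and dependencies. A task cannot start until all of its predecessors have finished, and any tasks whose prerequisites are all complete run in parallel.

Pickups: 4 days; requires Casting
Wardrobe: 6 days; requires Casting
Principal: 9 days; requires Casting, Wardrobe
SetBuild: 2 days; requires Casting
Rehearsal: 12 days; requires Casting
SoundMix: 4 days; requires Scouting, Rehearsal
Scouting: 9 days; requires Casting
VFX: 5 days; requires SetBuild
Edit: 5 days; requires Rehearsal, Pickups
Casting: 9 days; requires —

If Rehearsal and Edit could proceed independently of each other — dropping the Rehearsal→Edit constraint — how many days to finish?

Original critical path: Casting→Rehearsal→Edit = 9+12+5 = 26 ⇒ 26 days.
Without Rehearsal→Edit, Edit's earliest start moves from 21 to 13.
New critical path: Casting→Rehearsal→SoundMix = 9+12+4 = 25 ⇒ 25 days.

25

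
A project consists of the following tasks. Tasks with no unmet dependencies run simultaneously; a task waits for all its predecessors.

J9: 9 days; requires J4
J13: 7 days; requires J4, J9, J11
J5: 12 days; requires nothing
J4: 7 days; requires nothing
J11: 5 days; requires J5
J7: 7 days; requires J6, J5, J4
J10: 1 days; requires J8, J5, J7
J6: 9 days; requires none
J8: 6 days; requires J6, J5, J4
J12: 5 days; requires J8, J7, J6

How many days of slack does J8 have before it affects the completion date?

The longest chain is J5→J7→J12 = 12+7+5 = 24; overall finish 24 days.
Longest path through J8: 23 days (earliest finish 18, latest finish 19).
Float = 24 − 23 = 1.

1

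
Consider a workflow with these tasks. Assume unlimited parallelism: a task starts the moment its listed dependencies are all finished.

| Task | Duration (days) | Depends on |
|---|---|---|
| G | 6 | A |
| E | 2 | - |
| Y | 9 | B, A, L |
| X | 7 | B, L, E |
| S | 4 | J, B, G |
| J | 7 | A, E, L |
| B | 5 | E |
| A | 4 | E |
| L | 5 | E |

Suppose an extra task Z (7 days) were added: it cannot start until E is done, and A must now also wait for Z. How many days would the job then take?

Originally the job takes 18 days.
With Z inserted, A now waits for max(E, Z).
New critical path: E→Z→A→J→S = 2+7+4+7+4 = 24 ⇒ 24 days.

24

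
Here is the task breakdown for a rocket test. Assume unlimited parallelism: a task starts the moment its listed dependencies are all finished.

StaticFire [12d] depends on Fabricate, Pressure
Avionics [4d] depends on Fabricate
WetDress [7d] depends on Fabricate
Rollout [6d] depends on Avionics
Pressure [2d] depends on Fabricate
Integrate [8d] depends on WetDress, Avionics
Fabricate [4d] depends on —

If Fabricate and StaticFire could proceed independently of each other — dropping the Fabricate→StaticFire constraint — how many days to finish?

19

Original critical path: Fabricate→WetDress→Integrate = 4+7+8 = 19 ⇒ 19 days.
Dropping Fabricate→StaticFire doesn't change StaticFire's earliest start (6); another predecessor still binds.
The longest chain is now Fabricate→WetDress→Integrate = 4+7+8 = 19, so the project takes 19 days.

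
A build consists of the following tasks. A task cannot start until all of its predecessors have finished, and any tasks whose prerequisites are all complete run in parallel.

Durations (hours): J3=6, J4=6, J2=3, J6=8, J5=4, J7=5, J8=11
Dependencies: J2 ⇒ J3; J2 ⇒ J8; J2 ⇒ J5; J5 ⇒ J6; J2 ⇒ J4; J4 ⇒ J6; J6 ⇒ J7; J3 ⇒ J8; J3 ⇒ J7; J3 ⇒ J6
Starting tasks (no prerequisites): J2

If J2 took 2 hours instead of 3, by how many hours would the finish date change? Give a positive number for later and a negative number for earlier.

-1

Critical path before the change: J2→J3→J6→J7 = 3+6+8+5 = 22 giving 22 hours.
J2 lies on that path, so at 2 hours the path becomes 21 hours.
No other chain overtakes it, so the finish is 21 hours.
Change in finish: 21 − 22 = -1 hours.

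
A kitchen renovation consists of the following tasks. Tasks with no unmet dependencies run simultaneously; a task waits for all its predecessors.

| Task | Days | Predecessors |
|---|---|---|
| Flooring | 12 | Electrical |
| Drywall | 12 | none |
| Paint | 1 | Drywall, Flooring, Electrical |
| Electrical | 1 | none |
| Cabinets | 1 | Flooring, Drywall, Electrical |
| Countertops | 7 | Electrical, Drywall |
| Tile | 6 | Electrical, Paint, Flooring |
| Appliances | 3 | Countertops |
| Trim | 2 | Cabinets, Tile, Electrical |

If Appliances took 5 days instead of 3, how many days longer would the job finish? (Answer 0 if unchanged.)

Baseline: Drywall→Countertops→Appliances = 12+7+3 = 22 → 22 days.
Since Appliances is critical, the +2 change carries straight to that chain (now 24 days).
No other chain overtakes it, so the finish is 24 days.
Change in finish: 24 − 22 = +2 days.

2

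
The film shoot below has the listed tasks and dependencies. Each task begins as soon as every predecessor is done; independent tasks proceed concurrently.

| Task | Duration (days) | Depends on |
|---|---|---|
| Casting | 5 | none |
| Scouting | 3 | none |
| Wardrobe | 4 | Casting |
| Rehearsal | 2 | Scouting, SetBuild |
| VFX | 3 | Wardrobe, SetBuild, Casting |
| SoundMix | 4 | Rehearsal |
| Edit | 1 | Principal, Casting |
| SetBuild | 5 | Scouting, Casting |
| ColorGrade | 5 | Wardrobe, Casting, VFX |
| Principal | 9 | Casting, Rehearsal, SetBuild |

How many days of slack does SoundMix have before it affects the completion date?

6

Critical path: Casting→SetBuild→Rehearsal→Principal→Edit = 5+5+2+9+1 = 22, so the finish is 22 days.
SoundMix finishes as early as 16 and must finish by 22.
Slack of SoundMix = 18 − 12 = 6 days.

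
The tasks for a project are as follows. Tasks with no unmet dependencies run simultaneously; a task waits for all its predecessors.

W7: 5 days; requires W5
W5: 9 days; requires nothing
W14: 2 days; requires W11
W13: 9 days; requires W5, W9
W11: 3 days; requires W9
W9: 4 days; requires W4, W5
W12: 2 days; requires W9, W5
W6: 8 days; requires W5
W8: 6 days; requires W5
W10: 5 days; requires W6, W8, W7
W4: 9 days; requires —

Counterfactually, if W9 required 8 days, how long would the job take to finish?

Baseline: W4→W9→W13 = 9+4+9 = 22 → 22 days.
Since W9 is critical, the +4 change carries straight to that chain (now 26 days).
No other chain overtakes it, so the finish is 26 days.

26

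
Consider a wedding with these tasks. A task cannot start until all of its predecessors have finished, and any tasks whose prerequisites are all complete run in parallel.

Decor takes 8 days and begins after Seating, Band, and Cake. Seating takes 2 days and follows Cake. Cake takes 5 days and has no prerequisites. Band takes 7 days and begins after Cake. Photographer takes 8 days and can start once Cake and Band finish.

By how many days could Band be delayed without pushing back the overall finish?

0

Critical path: Cake→Band→Photographer = 5+7+8 = 20, so the finish is 20 days.
Longest path through Band: 20 days (earliest finish 12, latest finish 12).
Float = 20 − 20 = 0.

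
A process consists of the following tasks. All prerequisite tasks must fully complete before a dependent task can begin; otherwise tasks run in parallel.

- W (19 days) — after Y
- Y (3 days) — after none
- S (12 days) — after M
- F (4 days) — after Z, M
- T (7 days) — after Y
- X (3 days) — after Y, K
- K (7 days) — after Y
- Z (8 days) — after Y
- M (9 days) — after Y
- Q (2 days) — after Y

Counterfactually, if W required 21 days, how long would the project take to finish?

Baseline: Y→M→S = 3+9+12 = 24 → 24 days.
The longest path through W is only 22 days, so W has float 2.
That remains the longest chain; total 24 days.

24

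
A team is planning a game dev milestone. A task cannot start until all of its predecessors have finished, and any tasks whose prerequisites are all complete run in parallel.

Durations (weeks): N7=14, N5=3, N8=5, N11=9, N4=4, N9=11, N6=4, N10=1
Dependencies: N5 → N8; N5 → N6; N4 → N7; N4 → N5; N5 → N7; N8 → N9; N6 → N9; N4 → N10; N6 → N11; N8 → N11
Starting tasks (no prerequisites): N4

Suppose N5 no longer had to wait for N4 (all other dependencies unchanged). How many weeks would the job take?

Original critical path: N4→N5→N8→N9 = 4+3+5+11 = 23 ⇒ 23 weeks.
Without N4→N5, N5's earliest start moves from 4 to 0.
After: N5→N8→N9 = 3+5+11 = 19 → 19 weeks.

19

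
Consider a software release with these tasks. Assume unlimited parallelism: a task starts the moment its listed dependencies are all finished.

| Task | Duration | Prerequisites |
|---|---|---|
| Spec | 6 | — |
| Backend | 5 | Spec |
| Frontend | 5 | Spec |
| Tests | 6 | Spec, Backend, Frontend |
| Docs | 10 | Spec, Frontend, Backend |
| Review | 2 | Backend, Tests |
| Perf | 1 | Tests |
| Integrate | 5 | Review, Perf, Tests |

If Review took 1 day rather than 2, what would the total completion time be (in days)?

23

Actual critical path: Spec→Backend→Tests→Review→Integrate = 6+5+6+2+5 = 24 ⇒ 24 days.
Review is on the critical path; changing it to 1 makes that path 23 days.
That remains the longest chain; total 23 days.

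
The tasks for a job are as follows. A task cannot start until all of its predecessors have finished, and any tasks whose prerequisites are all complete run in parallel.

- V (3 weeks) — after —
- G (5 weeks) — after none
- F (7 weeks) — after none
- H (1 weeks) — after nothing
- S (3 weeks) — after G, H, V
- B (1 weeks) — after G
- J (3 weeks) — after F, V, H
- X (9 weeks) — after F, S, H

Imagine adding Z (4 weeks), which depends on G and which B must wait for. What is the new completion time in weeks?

Originally the job takes 17 weeks.
With Z inserted, B now waits for max(G, Z).
New critical path: G→S→X = 5+3+9 = 17 ⇒ 17 weeks.

17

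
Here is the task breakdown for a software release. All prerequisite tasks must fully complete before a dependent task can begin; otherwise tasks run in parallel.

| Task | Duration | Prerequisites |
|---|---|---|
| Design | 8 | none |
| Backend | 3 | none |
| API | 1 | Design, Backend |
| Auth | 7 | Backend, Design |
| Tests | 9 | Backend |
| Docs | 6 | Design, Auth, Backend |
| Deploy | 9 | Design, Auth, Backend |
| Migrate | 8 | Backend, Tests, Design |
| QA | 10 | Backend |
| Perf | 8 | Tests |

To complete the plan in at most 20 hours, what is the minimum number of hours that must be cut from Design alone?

Current finish: 24 hours; target: 20.
Design is on every critical path, so each hour cut from Design cuts the finish by one (this holds down to a finish of 20).
Need 24 − 20 = 4 hours off Design → Design becomes 4 hours, finish becomes 20.

4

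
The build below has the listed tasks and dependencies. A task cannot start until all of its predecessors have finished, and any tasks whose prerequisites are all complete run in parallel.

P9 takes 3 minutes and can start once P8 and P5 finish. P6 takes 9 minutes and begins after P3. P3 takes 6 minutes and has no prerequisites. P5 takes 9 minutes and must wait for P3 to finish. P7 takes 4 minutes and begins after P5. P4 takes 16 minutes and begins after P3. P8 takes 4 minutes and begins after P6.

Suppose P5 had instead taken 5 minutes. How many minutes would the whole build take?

22

Baseline: P3→P4 = 6+16 = 22 → 22 minutes.
The longest path through P5 is only 19 minutes, so P5 has float 3.
No other chain overtakes it, so the finish is 22 minutes.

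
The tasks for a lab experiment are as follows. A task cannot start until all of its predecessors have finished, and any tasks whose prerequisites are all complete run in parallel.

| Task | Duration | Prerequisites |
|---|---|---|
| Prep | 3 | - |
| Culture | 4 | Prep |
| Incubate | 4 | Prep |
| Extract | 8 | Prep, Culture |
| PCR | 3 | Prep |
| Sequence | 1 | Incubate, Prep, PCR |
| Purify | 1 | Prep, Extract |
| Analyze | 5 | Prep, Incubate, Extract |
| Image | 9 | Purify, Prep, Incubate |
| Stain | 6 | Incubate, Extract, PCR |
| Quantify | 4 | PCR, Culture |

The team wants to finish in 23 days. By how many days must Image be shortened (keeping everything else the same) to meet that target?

2

Current finish: 25 days; target: 23.
Image is on every critical path, so each day cut from Image cuts the finish by one (this holds down to a finish of 21).
Need 25 − 23 = 2 days off Image → Image becomes 7 days, finish becomes 23.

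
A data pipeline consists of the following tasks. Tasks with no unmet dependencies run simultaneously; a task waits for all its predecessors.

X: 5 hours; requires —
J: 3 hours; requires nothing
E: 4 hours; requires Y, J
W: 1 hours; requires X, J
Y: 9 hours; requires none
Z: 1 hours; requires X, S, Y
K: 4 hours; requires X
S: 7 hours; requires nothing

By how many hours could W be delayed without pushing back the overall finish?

Critical path: Y→E = 9+4 = 13, so the finish is 13 hours.
Longest path through W: 6 hours (earliest finish 6, latest finish 13).
So W can slip 13 − 6 = 7 hours.

7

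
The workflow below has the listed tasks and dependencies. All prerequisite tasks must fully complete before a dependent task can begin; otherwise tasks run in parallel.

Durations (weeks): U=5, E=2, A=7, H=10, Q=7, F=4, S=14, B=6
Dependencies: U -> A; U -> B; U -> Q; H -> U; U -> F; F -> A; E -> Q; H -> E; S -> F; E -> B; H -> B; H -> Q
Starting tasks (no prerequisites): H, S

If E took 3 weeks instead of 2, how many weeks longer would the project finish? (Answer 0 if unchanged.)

Critical path before the change: H→U→F→A = 10+5+4+7 = 26 giving 26 weeks.
E is off the critical path — its longest chain is 19 weeks, giving 7 of slack.
That remains the longest chain; total 26 weeks.
Change in finish: 26 − 26 = +0 weeks.

0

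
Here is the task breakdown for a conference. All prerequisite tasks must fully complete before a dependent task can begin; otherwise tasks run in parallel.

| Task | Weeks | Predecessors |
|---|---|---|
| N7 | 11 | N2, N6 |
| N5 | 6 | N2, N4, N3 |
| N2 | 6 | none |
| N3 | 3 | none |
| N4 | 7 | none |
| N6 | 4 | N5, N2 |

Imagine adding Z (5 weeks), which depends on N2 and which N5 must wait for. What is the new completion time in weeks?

Originally the conference takes 28 weeks.
With Z inserted, N5 now waits for max(N2, N4, N3, Z).
New critical path: N2→Z→N5→N6→N7 = 6+5+6+4+11 = 32 ⇒ 32 weeks.

32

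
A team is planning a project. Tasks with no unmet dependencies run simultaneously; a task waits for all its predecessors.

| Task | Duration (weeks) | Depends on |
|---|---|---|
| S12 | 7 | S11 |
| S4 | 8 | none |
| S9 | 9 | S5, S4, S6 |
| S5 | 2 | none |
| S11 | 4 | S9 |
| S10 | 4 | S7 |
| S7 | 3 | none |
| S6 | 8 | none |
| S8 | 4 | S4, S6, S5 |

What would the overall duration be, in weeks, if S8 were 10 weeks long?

Baseline: S4→S9→S11→S12 = 8+9+4+7 = 28 → 28 weeks.
S8 has 16 weeks of float (longest path through it is 12).
No other chain overtakes it, so the finish is 28 weeks.

28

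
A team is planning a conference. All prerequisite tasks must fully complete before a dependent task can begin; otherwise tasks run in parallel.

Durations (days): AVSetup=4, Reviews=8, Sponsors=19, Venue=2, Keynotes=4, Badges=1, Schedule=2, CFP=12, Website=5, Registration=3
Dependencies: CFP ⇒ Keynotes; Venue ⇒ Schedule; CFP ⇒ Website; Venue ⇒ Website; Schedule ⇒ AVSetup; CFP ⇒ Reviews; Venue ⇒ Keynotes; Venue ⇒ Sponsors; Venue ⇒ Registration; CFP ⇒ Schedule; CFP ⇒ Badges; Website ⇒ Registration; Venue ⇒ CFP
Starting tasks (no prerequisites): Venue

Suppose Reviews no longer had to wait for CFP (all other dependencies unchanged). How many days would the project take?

With the dependency in place, Venue→CFP→Reviews = 2+12+8 = 22 sets the finish at 22 days.
Without CFP→Reviews, Reviews's earliest start moves from 14 to 0.
The longest chain is now Venue→CFP→Website→Registration = 2+12+5+3 = 22, so the project takes 22 days.

22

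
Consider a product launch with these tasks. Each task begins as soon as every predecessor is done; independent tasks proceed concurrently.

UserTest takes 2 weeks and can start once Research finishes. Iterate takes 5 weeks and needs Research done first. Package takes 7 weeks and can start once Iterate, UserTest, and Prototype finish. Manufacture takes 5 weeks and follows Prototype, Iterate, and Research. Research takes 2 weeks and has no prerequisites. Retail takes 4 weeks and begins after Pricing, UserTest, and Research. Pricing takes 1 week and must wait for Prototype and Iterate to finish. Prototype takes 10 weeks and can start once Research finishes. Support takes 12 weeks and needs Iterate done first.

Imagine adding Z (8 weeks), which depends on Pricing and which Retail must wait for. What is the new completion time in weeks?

Originally the schedule takes 19 weeks.
With Z inserted, Retail now waits for max(Pricing, UserTest, Research, Z).
New critical path: Research→Prototype→Pricing→Z→Retail = 2+10+1+8+4 = 25 ⇒ 25 weeks.

25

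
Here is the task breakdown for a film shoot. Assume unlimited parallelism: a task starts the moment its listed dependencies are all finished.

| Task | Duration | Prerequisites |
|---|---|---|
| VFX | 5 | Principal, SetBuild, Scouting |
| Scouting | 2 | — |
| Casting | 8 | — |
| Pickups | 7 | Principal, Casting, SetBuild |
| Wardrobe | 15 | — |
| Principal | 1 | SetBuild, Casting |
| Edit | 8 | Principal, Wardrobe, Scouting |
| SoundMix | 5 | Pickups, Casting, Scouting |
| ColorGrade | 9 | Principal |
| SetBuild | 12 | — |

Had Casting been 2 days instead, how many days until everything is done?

25

The binding path is SetBuild→Principal→Pickups→SoundMix = 12+1+7+5 = 25; finish at 25 days.
Casting is off the critical path — its longest chain is 21 days, giving 4 of slack.
That remains the longest chain; total 25 days.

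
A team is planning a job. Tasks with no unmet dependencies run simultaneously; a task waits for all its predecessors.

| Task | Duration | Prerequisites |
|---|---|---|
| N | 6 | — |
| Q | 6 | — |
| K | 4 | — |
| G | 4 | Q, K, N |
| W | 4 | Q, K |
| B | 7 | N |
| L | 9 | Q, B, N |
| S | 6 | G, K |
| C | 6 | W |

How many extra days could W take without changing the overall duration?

6

The longest chain is N→B→L = 6+7+9 = 22; overall finish 22 days.
The longest chain containing W totals 16 days.
So W can slip 16 − 10 = 6 days.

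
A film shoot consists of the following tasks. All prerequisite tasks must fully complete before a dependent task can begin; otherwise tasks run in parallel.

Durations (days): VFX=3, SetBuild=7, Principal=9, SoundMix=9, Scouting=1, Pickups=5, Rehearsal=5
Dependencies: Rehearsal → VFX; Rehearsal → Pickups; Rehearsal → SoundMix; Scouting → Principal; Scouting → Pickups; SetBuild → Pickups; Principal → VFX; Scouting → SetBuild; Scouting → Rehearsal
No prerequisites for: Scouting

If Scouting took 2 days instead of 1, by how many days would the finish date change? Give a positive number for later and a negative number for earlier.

1

As given, the longest chain is Scouting→Rehearsal→SoundMix = 1+5+9 = 15, so the finish is 15 days.
Scouting is on the critical path; changing it to 2 makes that path 16 days.
No other chain overtakes it, so the finish is 16 days.
Change in finish: 16 − 15 = +1 days.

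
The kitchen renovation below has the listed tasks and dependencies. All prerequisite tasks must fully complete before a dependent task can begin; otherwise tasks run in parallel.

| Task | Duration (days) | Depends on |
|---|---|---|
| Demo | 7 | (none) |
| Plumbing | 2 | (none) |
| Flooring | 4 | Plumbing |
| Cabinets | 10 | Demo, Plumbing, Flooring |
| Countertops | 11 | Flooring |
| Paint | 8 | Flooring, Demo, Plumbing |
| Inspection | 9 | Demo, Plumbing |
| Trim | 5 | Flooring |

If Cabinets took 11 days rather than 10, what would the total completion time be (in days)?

The binding path is Demo→Cabinets = 7+10 = 17; finish at 17 days.
Cabinets lies on that path, so at 11 days the path becomes 18 days.
That remains the longest chain; total 18 days.

18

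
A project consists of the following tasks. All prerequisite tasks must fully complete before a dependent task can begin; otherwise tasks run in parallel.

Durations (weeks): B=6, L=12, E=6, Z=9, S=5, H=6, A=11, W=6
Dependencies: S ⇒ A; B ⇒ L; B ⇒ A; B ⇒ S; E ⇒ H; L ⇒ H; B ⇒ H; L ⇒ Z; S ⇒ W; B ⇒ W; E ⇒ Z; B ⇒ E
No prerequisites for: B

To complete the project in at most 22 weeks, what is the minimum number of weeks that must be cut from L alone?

5

Current finish: 27 weeks; target: 22.
L is on every critical path, so each week cut from L cuts the finish by one (this holds down to a finish of 22).
Need 27 − 22 = 5 weeks off L → L becomes 7 weeks, finish becomes 22.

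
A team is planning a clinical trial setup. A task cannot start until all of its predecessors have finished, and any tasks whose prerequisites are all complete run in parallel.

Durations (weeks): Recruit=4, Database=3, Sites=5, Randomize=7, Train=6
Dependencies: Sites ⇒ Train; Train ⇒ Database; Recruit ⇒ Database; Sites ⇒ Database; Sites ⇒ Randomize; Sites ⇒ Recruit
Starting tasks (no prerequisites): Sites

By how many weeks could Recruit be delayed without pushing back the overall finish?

2

Sites→Train→Database = 5+6+3 = 14 sets the makespan at 14 weeks.
Recruit finishes as early as 9 and must finish by 11.
Slack of Recruit = 7 − 5 = 2 weeks.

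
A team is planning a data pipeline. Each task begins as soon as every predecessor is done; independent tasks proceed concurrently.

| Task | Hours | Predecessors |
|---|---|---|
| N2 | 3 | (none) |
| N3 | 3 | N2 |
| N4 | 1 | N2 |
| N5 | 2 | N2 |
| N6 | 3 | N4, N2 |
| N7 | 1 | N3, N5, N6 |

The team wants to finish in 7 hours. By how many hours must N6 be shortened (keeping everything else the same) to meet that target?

Current finish: 8 hours; target: 7.
N6 is on every critical path, so each hour cut from N6 cuts the finish by one (this holds down to a finish of 7).
Need 8 − 7 = 1 hour off N6 → N6 becomes 2 hours, finish becomes 7.

1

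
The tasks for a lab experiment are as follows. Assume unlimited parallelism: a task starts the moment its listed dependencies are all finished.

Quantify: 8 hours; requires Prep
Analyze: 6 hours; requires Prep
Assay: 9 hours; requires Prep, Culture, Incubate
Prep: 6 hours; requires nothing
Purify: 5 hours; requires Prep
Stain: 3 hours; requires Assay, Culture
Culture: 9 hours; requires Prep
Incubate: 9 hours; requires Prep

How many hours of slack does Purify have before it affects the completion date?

Critical path: Prep→Culture→Assay→Stain = 6+9+9+3 = 27, so the finish is 27 hours.
Purify finishes as early as 11 and must finish by 27.
Float = 27 − 11 = 16.

16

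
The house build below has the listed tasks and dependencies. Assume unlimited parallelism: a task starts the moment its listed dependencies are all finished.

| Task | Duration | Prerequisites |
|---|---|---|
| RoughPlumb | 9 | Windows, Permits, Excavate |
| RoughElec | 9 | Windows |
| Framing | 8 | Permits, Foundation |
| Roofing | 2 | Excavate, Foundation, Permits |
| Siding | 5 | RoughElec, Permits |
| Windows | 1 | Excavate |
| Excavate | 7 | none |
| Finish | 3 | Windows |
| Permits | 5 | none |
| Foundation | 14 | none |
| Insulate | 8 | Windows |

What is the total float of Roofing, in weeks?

Critical path: Excavate→Windows→RoughElec→Siding = 7+1+9+5 = 22, so the finish is 22 weeks.
The longest chain containing Roofing totals 16 weeks.
So Roofing can slip 22 − 16 = 6 weeks.

6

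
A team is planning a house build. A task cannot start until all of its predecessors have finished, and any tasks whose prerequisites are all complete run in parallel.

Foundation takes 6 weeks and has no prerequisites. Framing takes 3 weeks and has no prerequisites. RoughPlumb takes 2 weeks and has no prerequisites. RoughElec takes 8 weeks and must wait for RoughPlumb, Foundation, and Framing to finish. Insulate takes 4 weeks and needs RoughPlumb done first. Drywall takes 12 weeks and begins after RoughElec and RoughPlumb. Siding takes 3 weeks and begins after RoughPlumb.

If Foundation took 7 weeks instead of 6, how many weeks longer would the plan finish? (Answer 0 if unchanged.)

1

Actual critical path: Foundation→RoughElec→Drywall = 6+8+12 = 26 ⇒ 26 weeks.
Since Foundation is critical, the +1 change carries straight to that chain (now 27 weeks).
The critical path is still Foundation→RoughElec→Drywall; finish is now 27 weeks.
Change in finish: 27 − 26 = +1 weeks.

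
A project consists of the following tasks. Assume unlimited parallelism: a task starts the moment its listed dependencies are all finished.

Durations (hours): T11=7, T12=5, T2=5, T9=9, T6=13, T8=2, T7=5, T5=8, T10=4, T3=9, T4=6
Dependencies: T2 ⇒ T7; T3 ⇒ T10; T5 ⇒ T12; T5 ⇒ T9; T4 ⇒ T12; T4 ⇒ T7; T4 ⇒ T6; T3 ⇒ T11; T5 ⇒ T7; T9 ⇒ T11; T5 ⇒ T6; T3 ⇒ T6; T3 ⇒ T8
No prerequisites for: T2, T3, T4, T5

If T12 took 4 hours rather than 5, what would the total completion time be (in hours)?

24

Actual critical path: T5→T9→T11 = 8+9+7 = 24 ⇒ 24 hours.
T12 has 11 hours of float (longest path through it is 13).
No other chain overtakes it, so the finish is 24 hours.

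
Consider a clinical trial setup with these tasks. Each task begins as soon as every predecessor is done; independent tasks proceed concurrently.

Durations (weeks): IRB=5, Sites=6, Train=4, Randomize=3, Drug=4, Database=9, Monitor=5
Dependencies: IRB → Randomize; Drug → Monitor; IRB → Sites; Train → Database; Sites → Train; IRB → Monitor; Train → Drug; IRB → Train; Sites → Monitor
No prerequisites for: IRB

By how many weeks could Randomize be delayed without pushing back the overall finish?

The longest chain is IRB→Sites→Train→Drug→Monitor = 5+6+4+4+5 = 24; overall finish 24 weeks.
The longest chain containing Randomize totals 8 weeks.
Float = 24 − 8 = 16.

16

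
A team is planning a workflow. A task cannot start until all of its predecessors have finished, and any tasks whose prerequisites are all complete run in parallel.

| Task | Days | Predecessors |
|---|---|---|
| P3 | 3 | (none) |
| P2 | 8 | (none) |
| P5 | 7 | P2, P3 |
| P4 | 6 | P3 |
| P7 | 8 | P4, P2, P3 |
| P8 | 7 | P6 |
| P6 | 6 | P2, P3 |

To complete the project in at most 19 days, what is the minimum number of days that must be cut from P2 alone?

2

Current finish: 21 days; target: 19.
P2 is on every critical path, so each day cut from P2 cuts the finish by one (this holds down to a finish of 17).
Need 21 − 19 = 2 days off P2 → P2 becomes 6 days, finish becomes 19.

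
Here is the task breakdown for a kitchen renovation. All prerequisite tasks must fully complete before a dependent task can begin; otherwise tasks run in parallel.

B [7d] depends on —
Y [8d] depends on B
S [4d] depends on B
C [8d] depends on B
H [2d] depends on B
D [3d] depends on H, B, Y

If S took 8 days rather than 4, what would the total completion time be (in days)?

18

Actual critical path: B→Y→D = 7+8+3 = 18 ⇒ 18 days.
S has 7 days of float (longest path through it is 11).
No other chain overtakes it, so the finish is 18 days.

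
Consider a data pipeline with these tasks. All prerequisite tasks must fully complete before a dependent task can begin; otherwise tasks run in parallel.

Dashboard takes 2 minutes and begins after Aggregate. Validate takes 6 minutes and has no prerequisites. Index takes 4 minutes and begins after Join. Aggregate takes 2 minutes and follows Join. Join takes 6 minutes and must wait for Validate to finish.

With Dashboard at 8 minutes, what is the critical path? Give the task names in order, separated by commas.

Validate, Join, Aggregate, Dashboard

Critical path before the change: Validate→Join→Aggregate→Dashboard = 6+6+2+2 = 16 giving 16 minutes.
Dashboard lies on that path, so at 8 minutes the path becomes 22 minutes.
The critical path is still Validate→Join→Aggregate→Dashboard; finish is now 22 minutes.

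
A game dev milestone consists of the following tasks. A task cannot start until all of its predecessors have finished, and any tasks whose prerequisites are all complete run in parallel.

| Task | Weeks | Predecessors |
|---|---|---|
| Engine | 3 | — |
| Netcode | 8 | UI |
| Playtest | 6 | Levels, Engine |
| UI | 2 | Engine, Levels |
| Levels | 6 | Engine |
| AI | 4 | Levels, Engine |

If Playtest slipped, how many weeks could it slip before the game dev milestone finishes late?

Engine→Levels→UI→Netcode = 3+6+2+8 = 19 sets the makespan at 19 weeks.
Longest path through Playtest: 15 weeks (earliest finish 15, latest finish 19).
So Playtest can slip 19 − 15 = 4 weeks.

4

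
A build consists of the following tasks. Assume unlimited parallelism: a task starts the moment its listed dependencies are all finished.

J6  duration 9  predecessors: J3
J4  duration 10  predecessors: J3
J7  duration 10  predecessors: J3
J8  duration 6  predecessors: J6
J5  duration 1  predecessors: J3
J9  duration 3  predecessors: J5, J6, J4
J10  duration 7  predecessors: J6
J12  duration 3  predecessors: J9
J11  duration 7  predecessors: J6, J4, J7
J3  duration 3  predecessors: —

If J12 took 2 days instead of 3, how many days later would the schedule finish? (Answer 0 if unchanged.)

Critical path before the change: J3→J4→J11 = 3+10+7 = 20 giving 20 days.
J12 has 1 day of float (longest path through it is 19).
That remains the longest chain; total 20 days.
Change in finish: 20 − 20 = +0 days.

0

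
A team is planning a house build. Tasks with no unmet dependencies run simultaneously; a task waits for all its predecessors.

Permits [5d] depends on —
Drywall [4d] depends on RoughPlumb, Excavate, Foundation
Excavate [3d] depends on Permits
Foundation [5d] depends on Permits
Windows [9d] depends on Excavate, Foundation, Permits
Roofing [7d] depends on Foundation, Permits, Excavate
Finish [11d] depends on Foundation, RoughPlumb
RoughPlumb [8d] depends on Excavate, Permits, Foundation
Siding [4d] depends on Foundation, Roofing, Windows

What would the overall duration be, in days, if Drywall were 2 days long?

29

Critical path before the change: Permits→Foundation→RoughPlumb→Finish = 5+5+8+11 = 29 giving 29 days.
Drywall is off the critical path — its longest chain is 22 days, giving 7 of slack.
That remains the longest chain; total 29 days.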